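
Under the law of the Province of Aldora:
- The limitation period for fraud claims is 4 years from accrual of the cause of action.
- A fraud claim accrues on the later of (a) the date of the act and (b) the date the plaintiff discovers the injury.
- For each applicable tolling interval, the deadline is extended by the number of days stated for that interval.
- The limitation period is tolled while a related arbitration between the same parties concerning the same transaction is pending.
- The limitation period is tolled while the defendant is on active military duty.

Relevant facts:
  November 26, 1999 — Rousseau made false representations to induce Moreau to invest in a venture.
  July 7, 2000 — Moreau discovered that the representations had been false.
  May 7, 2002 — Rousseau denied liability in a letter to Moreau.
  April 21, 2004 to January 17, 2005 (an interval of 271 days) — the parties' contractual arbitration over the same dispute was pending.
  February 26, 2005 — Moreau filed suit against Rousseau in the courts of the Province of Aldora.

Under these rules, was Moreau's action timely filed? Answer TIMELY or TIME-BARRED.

TIMELY

Because discovery on July 7, 2000 post-dates the November 26, 1999 act, accrual under the later-of rule falls on July 7, 2000.
4 years from July 7, 2000 is July 7, 2004.
Because the pending related arbitration ran from April 21, 2004 to January 17, 2005, the deadline is extended by 271 days to April 4, 2005.
Nothing else in the chronology tolls or restarts the period.
The February 26, 2005 filing precedes the April 4, 2005 deadline; the claim is timely.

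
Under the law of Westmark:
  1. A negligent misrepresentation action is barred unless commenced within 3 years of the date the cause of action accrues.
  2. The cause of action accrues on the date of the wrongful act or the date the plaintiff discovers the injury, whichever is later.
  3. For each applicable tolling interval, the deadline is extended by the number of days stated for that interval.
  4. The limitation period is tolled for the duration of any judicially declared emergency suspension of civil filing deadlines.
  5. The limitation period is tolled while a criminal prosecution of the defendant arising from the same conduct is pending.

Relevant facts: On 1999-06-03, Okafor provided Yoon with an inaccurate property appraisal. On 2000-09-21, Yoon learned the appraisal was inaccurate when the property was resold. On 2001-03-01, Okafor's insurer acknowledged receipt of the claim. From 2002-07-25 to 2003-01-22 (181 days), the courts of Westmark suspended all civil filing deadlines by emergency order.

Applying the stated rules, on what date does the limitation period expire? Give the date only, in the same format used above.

2004-03-20

Because discovery on 2000-09-21 post-dates the 1999-06-03 act, accrual under the later-of rule falls on 2000-09-21.
Adding the 3 years base period to 2000-09-21 gives a deadline of 2003-09-21, before any tolling.
The period was tolled for 181 days by the emergency suspension of filing deadlines (2002-07-25 to 2003-01-22), pushing the deadline to 2004-03-20.
The other events in the timeline have no effect on the limitation period under the stated rules.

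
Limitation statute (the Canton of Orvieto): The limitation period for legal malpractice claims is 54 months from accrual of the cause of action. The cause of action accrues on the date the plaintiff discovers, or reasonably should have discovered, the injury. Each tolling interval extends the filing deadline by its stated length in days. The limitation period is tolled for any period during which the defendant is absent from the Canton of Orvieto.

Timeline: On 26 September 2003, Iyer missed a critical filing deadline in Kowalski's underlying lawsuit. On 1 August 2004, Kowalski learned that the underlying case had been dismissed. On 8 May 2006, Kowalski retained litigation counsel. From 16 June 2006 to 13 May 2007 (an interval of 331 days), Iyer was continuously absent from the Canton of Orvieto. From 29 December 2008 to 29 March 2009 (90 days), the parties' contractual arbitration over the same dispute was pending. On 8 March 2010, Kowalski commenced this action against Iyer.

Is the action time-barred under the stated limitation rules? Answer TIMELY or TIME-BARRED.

TIME-BARRED

The claim did not accrue until Kowalski discovered the injury on 1 August 2004; the 26 September 2003 act date does not start the clock under the stated rule.
The untolled deadline — 54 months after 1 August 2004 — is 1 February 2009.
The period was tolled for 331 days by the defendant's absence from the jurisdiction (16 June 2006 to 13 May 2007), pushing the deadline to 29 December 2009.
The pending related arbitration from 29 December 2008 to 29 March 2009 does not toll the period, because no stated rule makes a pending arbitration a tolling event.
Nothing else in the chronology tolls or restarts the period.
Kowalski filed on 8 March 2010, after the 29 December 2009 deadline, so the action is time-barred.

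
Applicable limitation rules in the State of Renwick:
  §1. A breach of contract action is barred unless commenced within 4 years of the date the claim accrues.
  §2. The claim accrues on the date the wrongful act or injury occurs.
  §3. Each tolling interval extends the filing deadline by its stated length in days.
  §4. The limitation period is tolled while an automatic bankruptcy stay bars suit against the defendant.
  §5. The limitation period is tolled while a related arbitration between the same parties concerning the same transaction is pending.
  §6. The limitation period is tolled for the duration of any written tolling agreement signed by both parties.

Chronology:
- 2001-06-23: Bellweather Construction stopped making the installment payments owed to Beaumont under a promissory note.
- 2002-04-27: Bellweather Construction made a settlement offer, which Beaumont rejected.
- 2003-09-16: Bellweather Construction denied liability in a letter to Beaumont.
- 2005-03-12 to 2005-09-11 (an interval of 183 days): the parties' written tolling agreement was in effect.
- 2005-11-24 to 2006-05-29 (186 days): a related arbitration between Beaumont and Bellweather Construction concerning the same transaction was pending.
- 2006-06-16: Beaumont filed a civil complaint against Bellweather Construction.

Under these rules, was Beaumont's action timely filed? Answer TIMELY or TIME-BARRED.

TIMELY

The claim accrued on 2001-06-23, when the wrongful act occurred.
Adding the 4 years base period to 2001-06-23 gives a deadline of 2005-06-23, before any tolling.
Because the written tolling agreement ran from 2005-03-12 to 2005-09-11, the deadline is extended by 183 days to 2005-12-23.
Because the pending related arbitration ran from 2005-11-24 to 2006-05-29, the deadline is extended by 186 days to 2006-06-27.
The other events in the timeline have no effect on the limitation period under the stated rules.
Filing on 2006-06-16 beat the 2006-06-27 deadline — the action is timely.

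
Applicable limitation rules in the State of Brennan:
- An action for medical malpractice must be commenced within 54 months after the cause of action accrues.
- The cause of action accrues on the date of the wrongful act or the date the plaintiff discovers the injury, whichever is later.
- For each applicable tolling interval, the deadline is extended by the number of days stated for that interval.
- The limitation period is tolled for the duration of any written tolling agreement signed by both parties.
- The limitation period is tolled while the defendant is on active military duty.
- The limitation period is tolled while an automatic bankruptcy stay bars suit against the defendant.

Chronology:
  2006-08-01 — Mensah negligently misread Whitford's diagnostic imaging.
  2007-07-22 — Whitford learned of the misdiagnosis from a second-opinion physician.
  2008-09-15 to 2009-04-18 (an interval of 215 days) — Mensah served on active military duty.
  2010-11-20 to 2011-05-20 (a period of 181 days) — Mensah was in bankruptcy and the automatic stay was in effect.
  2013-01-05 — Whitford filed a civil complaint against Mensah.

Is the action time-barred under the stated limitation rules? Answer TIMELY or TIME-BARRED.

Taking the later of the act (2006-08-01) and discovery (2007-07-22), the claim accrued on 2007-07-22.
Adding the 54 months base period to 2007-07-22 gives a deadline of 2012-01-22, before any tolling.
The defendant's active military service from 2008-09-15 to 2009-04-18 tolled the period for 215 days, extending the deadline to 2012-08-24.
The automatic bankruptcy stay from 2010-11-20 to 2011-05-20 tolled the period for 181 days, extending the deadline to 2013-02-21.
Whitford filed on 2013-01-05, before the 2013-02-21 deadline, so the action is timely.

TIMELY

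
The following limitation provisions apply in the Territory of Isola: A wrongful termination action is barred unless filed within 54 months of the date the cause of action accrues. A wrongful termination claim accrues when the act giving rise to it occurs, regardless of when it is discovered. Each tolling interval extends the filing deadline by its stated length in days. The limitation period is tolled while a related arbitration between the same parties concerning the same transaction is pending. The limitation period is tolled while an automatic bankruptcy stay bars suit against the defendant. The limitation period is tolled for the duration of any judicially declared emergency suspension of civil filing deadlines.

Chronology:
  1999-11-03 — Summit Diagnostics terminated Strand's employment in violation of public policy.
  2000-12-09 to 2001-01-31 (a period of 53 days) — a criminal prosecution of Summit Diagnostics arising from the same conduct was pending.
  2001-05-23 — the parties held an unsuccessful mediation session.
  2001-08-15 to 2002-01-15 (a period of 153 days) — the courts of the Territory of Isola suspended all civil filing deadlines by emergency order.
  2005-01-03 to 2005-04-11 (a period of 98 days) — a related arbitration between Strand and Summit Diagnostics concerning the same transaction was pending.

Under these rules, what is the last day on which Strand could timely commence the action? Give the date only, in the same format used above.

2004-10-03

The limitation period began to run on 1999-11-03.
Adding the 54 months base period to 1999-11-03 gives a deadline of 2004-05-03, before any tolling.
The period was tolled for 153 days by the emergency suspension of filing deadlines (2001-08-15 to 2002-01-15), pushing the deadline to 2004-10-03.
The pending related arbitration starting 2005-01-03 came too late — the period had run on 2004-10-03 — and so does not extend the deadline.
Although a criminal prosecution ran from 2000-12-09 to 2001-01-31, the stated rules do not make that a tolling event, so it is disregarded.
The other events in the timeline have no effect on the limitation period under the stated rules.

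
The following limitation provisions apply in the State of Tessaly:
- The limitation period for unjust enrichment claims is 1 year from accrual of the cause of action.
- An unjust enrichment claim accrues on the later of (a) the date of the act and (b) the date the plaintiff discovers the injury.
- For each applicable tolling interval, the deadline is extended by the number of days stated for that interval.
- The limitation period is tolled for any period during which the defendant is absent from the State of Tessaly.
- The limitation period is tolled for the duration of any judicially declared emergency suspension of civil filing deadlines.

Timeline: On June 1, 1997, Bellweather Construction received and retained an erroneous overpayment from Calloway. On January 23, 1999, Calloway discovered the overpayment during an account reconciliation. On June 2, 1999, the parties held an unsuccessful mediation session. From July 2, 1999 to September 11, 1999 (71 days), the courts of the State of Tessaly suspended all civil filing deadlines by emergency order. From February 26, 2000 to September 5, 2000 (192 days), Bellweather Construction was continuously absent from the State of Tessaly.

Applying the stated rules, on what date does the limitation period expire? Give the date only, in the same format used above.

Because discovery on January 23, 1999 post-dates the June 1, 1997 act, accrual under the later-of rule falls on January 23, 1999.
1 year from January 23, 1999 is January 23, 2000.
The emergency suspension of filing deadlines from July 2, 1999 to September 11, 1999 tolled the period for 71 days, extending the deadline to April 3, 2000.
The period was tolled for 192 days by the defendant's absence from the jurisdiction (February 26, 2000 to September 5, 2000), pushing the deadline to October 12, 2000.
Nothing else in the chronology tolls or restarts the period.

October 12, 2000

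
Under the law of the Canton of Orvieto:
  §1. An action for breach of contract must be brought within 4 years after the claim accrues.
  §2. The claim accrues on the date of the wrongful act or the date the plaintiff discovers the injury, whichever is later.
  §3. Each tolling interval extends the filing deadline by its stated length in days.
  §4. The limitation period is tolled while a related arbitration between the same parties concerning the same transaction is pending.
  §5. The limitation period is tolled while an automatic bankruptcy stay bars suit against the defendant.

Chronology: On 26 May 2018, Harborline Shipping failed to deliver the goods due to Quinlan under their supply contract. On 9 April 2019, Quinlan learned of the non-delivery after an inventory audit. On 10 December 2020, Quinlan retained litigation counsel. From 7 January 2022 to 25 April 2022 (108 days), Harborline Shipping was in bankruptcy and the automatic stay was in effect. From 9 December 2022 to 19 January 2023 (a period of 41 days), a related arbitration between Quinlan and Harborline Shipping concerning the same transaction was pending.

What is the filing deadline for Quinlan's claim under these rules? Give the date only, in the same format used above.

The claim accrued on 9 April 2019 — the later of the 26 May 2018 act and the 9 April 2019 discovery.
Adding the 4 years base period to 9 April 2019 gives a deadline of 9 April 2023, before any tolling.
The period was tolled for 108 days by the automatic bankruptcy stay (7 January 2022 to 25 April 2022), pushing the deadline to 26 July 2023.
The pending related arbitration from 9 December 2022 to 19 January 2023 tolled the period for 41 days, extending the deadline to 5 September 2023.
None of the other events listed affects the running of the period under the stated rules.

5 September 2023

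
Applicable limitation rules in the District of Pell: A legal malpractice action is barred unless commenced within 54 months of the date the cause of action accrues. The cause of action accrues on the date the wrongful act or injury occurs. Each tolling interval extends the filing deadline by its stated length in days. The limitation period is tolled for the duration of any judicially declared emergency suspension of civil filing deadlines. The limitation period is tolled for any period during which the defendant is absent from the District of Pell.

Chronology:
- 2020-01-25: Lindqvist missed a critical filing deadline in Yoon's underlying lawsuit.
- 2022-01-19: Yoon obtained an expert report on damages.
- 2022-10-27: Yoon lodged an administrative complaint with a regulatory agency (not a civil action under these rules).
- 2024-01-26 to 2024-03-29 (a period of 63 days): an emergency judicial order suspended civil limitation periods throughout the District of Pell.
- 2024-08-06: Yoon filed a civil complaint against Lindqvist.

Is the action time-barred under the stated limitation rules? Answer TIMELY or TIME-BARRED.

TIMELY

The cause of action accrued on 2020-01-25, the date of the act.
The untolled deadline — 54 months after 2020-01-25 — is 2024-07-25.
The period was tolled for 63 days by the emergency suspension of filing deadlines (2024-01-26 to 2024-03-29), pushing the deadline to 2024-09-26.
The other events in the timeline have no effect on the limitation period under the stated rules.
The 2024-08-06 filing precedes the 2024-09-26 deadline; the claim is timely.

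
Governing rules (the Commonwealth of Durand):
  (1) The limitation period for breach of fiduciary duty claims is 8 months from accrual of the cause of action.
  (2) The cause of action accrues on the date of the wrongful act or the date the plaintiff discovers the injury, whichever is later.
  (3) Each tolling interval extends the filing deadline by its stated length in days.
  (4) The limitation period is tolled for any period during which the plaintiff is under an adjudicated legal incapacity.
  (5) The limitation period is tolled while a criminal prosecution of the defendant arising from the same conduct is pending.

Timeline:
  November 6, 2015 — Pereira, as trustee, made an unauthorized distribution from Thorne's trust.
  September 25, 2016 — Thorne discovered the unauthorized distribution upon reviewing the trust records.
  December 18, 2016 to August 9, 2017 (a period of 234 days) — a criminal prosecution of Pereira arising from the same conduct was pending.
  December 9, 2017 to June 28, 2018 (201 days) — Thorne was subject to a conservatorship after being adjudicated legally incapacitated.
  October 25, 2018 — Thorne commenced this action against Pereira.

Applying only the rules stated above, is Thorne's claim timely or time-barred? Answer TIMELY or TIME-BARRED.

TIME-BARRED

Because discovery on September 25, 2016 post-dates the November 6, 2015 act, accrual under the later-of rule falls on September 25, 2016.
Adding the 8 months base period to September 25, 2016 gives a deadline of May 25, 2017, before any tolling.
Because the pending criminal prosecution ran from December 18, 2016 to August 9, 2017, the deadline is extended by 234 days to January 14, 2018.
The plaintiff's legal incapacity from December 9, 2017 to June 28, 2018 tolled the period for 201 days, extending the deadline to August 3, 2018.
Filing on October 25, 2018 missed the August 3, 2018 deadline — the action is time-barred.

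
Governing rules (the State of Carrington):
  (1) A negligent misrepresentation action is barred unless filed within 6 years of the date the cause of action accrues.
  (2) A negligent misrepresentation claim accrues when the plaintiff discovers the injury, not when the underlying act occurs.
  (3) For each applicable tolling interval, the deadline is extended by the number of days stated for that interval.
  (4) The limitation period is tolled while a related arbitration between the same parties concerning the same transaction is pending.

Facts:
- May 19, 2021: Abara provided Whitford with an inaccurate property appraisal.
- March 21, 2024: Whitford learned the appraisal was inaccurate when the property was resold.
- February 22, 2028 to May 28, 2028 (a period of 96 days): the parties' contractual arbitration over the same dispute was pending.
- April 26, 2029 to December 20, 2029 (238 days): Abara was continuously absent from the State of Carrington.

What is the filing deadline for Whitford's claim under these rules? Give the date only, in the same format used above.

June 25, 2030

The claim did not accrue until Whitford discovered the injury on March 21, 2024; the May 19, 2021 act date does not start the clock under the stated rule.
6 years from March 21, 2024 is March 21, 2030.
The pending related arbitration from February 22, 2028 to May 28, 2028 tolled the period for 96 days, extending the deadline to June 25, 2030.
The defendant's absence from the jurisdiction from April 26, 2029 to December 20, 2029 does not toll the period, because no stated rule makes the defendant's absence a tolling event.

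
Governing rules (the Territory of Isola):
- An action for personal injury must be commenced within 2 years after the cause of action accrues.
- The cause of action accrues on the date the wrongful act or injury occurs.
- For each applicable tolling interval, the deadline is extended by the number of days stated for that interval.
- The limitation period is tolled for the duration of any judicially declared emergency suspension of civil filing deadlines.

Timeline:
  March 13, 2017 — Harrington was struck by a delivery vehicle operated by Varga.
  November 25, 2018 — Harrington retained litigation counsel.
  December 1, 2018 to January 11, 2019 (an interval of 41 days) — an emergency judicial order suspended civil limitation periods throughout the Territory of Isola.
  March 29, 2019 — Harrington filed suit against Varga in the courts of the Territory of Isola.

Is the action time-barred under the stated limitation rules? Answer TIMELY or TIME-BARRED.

TIMELY

The claim accrued on March 13, 2017, when the wrongful act occurred.
The untolled deadline — 2 years after March 13, 2017 — is March 13, 2019.
The period was tolled for 41 days by the emergency suspension of filing deadlines (December 1, 2018 to January 11, 2019), pushing the deadline to April 23, 2019.
Nothing else in the chronology tolls or restarts the period.
Filing on March 29, 2019 beat the April 23, 2019 deadline — the action is timely.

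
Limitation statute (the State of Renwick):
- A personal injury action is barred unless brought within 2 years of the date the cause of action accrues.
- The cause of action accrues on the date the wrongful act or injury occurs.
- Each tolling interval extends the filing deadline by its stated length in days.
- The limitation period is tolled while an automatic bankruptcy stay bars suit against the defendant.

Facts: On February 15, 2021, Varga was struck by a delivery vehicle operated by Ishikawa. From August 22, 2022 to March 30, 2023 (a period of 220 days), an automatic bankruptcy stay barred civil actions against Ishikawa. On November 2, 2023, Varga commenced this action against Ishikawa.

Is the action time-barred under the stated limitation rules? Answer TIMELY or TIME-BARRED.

TIME-BARRED

The claim accrued on February 15, 2021, when the wrongful act occurred.
Adding the 2 years base period to February 15, 2021 gives a deadline of February 15, 2023, before any tolling.
The automatic bankruptcy stay from August 22, 2022 to March 30, 2023 tolled the period for 220 days, extending the deadline to September 23, 2023.
Filing on November 2, 2023 missed the September 23, 2023 deadline — the action is time-barred.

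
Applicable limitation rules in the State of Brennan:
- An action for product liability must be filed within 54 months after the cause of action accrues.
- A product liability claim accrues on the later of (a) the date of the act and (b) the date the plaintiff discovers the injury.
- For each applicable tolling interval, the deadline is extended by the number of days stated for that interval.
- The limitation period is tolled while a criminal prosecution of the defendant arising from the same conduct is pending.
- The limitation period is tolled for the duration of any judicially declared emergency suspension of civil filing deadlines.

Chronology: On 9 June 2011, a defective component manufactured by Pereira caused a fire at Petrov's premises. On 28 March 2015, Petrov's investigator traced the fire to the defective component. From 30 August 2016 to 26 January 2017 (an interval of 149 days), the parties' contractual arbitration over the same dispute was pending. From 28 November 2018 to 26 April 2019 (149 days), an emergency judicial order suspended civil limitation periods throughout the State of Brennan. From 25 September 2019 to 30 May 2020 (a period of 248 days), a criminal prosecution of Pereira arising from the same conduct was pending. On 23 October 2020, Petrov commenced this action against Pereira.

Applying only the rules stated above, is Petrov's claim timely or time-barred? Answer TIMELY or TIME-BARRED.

Because discovery on 28 March 2015 post-dates the 9 June 2011 act, accrual under the later-of rule falls on 28 March 2015.
54 months from 28 March 2015 is 28 September 2019.
The period was tolled for 149 days by the emergency suspension of filing deadlines (28 November 2018 to 26 April 2019), pushing the deadline to 24 February 2020.
Because the pending criminal prosecution ran from 25 September 2019 to 30 May 2020, the deadline is extended by 248 days to 29 October 2020.
The pending related arbitration from 30 August 2016 to 26 January 2017 does not toll the period, because no stated rule makes a pending arbitration a tolling event.
Petrov filed on 23 October 2020, before the 29 October 2020 deadline, so the action is timely.

TIMELY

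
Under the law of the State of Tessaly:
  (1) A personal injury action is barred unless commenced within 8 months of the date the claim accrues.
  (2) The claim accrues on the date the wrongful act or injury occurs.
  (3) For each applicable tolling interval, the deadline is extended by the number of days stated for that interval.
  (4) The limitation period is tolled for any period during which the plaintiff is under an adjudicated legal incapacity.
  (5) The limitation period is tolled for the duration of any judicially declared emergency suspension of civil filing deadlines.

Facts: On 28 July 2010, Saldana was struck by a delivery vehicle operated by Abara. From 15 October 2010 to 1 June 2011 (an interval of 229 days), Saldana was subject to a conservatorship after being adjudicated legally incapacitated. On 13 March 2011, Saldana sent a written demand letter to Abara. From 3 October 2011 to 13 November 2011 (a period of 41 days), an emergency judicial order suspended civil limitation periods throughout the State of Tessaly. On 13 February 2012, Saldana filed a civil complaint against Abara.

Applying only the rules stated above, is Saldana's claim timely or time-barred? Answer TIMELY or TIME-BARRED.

TIME-BARRED

The claim accrued on 28 July 2010, the date of the act.
Adding the 8 months base period to 28 July 2010 gives a deadline of 28 March 2011, before any tolling.
The plaintiff's legal incapacity from 15 October 2010 to 1 June 2011 tolled the period for 229 days, extending the deadline to 12 November 2011.
The period was tolled for 41 days by the emergency suspension of filing deadlines (3 October 2011 to 13 November 2011), pushing the deadline to 23 December 2011.
Nothing else in the chronology tolls or restarts the period.
Saldana filed on 13 February 2012, after the 23 December 2011 deadline, so the action is time-barred.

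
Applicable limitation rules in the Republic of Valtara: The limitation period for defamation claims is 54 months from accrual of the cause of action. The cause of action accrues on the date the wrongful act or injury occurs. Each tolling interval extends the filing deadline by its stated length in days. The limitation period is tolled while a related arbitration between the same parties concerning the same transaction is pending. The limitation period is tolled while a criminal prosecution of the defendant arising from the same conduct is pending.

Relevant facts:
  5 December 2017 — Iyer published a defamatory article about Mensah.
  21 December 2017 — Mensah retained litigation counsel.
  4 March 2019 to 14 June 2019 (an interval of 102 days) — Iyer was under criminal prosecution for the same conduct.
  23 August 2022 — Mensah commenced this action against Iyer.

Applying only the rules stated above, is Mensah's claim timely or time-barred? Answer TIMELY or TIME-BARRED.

TIMELY

The cause of action accrued on 5 December 2017, the date of the act.
The untolled deadline — 54 months after 5 December 2017 — is 5 June 2022.
Because the pending criminal prosecution ran from 4 March 2019 to 14 June 2019, the deadline is extended by 102 days to 15 September 2022.
The other events in the timeline have no effect on the limitation period under the stated rules.
Mensah filed on 23 August 2022, before the 15 September 2022 deadline, so the action is timely.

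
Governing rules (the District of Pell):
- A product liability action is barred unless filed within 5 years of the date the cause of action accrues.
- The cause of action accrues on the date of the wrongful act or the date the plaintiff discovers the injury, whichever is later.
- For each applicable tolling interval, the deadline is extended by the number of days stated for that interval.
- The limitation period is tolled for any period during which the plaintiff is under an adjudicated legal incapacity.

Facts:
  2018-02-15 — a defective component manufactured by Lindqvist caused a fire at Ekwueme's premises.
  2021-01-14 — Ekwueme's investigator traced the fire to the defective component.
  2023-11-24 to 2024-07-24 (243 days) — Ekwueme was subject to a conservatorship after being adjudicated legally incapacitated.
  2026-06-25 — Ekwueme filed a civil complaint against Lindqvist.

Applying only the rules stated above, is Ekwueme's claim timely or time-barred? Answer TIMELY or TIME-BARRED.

TIMELY

Because discovery on 2021-01-14 post-dates the 2018-02-15 act, accrual under the later-of rule falls on 2021-01-14.
5 years from 2021-01-14 is 2026-01-14.
The plaintiff's legal incapacity from 2023-11-24 to 2024-07-24 tolled the period for 243 days, extending the deadline to 2026-09-14.
Filing on 2026-06-25 beat the 2026-09-14 deadline — the action is timely.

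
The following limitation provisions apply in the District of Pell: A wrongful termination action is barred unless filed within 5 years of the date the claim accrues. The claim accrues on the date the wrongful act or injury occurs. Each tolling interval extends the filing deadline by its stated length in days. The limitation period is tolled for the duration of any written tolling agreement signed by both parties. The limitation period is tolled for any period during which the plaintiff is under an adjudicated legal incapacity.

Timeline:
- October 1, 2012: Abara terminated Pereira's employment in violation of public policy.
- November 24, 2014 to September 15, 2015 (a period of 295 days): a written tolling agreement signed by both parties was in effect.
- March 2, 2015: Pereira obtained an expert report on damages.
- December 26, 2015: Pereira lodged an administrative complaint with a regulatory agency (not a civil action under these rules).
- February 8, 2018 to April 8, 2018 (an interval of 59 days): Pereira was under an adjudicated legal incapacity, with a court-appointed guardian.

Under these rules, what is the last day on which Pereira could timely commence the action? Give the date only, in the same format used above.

September 20, 2018

The claim accrued on October 1, 2012, when the wrongful act occurred.
Adding the 5 years base period to October 1, 2012 gives a deadline of October 1, 2017, before any tolling.
The written tolling agreement from November 24, 2014 to September 15, 2015 tolled the period for 295 days, extending the deadline to July 23, 2018.
The period was tolled for 59 days by the plaintiff's legal incapacity (February 8, 2018 to April 8, 2018), pushing the deadline to September 20, 2018.
The other events in the timeline have no effect on the limitation period under the stated rules.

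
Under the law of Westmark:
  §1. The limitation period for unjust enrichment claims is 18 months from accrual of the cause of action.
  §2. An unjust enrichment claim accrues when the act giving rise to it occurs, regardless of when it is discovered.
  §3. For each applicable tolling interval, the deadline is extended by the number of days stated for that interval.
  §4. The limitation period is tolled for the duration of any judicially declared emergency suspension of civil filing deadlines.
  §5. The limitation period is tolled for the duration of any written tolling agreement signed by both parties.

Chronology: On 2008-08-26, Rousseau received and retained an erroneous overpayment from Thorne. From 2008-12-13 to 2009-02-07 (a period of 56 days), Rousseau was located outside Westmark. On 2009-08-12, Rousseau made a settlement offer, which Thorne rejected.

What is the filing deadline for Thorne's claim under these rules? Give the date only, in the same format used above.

2010-02-26

The claim accrued on 2008-08-26, when the wrongful act occurred.
18 months from 2008-08-26 is 2010-02-26.
The defendant's absence from the jurisdiction from 2008-12-13 to 2009-02-07 does not toll the period, because no stated rule makes the defendant's absence a tolling event.
None of the other events listed affects the running of the period under the stated rules.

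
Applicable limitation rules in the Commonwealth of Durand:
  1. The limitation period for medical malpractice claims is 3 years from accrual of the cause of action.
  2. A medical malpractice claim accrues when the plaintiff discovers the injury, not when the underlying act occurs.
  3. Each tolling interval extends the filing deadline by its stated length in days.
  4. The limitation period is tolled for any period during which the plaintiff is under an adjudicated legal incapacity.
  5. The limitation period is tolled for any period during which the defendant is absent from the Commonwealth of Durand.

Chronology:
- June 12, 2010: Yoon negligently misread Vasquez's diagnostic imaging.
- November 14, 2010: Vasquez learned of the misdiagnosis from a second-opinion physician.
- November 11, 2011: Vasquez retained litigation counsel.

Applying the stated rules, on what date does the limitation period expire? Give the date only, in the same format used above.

November 14, 2013

The claim did not accrue until Vasquez discovered the injury on November 14, 2010; the June 12, 2010 act date does not start the clock under the stated rule.
The untolled deadline — 3 years after November 14, 2010 — is November 14, 2013.
Nothing else in the chronology tolls or restarts the period.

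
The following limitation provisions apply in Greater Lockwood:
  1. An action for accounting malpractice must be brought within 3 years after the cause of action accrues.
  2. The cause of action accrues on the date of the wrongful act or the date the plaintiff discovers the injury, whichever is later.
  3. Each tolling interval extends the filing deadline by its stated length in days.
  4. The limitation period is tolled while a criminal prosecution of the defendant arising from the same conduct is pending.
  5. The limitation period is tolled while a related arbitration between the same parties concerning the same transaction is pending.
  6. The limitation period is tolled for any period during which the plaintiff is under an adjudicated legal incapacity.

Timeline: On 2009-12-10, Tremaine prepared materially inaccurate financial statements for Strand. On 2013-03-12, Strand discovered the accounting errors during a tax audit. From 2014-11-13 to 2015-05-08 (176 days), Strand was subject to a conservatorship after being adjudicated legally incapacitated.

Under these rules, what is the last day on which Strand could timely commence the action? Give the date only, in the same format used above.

2016-09-04

The claim accrued on 2013-03-12 — the later of the 2009-12-10 act and the 2013-03-12 discovery.
The untolled deadline — 3 years after 2013-03-12 — is 2016-03-12.
The period was tolled for 176 days by the plaintiff's legal incapacity (2014-11-13 to 2015-05-08), pushing the deadline to 2016-09-04.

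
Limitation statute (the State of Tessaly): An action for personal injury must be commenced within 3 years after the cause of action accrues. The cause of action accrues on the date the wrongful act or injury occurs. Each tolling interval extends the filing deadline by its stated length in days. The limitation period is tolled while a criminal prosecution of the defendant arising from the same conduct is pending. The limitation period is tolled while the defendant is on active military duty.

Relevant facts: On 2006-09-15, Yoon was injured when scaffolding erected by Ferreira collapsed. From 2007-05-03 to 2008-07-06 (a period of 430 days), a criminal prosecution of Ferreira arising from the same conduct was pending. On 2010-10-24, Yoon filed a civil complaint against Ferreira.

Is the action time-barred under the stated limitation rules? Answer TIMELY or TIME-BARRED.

TIMELY

The claim accrued on 2006-09-15, when the wrongful act occurred.
Adding the 3 years base period to 2006-09-15 gives a deadline of 2009-09-15, before any tolling.
The pending criminal prosecution from 2007-05-03 to 2008-07-06 tolled the period for 430 days, extending the deadline to 2010-11-19.
Yoon filed on 2010-10-24, before the 2010-11-19 deadline, so the action is timely.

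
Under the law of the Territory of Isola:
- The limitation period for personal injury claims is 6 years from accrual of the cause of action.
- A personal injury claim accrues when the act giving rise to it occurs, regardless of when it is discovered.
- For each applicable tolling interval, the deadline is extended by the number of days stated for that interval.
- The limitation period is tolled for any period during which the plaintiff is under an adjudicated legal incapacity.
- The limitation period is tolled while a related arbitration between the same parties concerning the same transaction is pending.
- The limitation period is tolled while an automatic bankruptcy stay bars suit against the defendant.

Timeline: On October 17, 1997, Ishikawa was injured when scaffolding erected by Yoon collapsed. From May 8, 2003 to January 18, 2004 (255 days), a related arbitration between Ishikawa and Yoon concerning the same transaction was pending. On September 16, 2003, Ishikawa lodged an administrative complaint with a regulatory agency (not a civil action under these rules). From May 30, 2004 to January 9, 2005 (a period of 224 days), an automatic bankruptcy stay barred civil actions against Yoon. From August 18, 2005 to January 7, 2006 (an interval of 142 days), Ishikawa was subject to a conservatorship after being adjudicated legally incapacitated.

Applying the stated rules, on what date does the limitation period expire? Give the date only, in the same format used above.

February 7, 2005

The limitation period began to run on October 17, 1997.
6 years from October 17, 1997 is October 17, 2003.
The pending related arbitration from May 8, 2003 to January 18, 2004 tolled the period for 255 days, extending the deadline to June 28, 2004.
The automatic bankruptcy stay from May 30, 2004 to January 9, 2005 tolled the period for 224 days, extending the deadline to February 7, 2005.
The plaintiff's legal incapacity starting August 18, 2005 came too late — the period had run on February 7, 2005 — and so does not extend the deadline.
The other events in the timeline have no effect on the limitation period under the stated rules.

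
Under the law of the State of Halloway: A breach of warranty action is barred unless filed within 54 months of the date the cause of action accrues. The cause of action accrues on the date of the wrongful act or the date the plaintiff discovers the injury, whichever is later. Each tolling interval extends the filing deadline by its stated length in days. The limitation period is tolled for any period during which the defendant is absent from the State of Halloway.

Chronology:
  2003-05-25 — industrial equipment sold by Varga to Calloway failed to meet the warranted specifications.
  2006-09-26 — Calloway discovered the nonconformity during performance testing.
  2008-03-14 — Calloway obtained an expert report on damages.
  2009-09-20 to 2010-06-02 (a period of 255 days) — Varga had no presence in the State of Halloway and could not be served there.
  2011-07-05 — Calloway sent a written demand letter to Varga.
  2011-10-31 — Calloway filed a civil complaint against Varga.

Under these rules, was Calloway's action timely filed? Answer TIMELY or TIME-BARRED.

TIMELY

Taking the later of the act (2003-05-25) and discovery (2006-09-26), the claim accrued on 2006-09-26.
54 months from 2006-09-26 is 2011-03-26.
Because the defendant's absence from the jurisdiction ran from 2009-09-20 to 2010-06-02, the deadline is extended by 255 days to 2011-12-06.
None of the other events listed affects the running of the period under the stated rules.
The 2011-10-31 filing precedes the 2011-12-06 deadline; the claim is timely.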